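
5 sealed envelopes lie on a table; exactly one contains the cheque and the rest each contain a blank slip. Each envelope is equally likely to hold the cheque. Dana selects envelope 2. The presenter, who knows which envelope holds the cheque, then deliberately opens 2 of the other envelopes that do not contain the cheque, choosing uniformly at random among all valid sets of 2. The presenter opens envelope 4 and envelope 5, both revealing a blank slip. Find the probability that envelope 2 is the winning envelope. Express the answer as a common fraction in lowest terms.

Apply Bayes' rule, conditioning on where the cheque actually is.
If it is in either of envelopes 1 and 3 (prior 1/5 each): the presenter has 3 equally likely choices, so probability 1/3; weight (1/5)·(1/3) = 1/15 each.
If it is in envelope 2 (prior 1/5): the presenter has 6 equally likely choices, so probability 1/6; weight (1/5)·(1/6) = 1/30.
If it is in either of envelopes 4 and 5 (prior 1/5 each): that envelope was opened and seen not to hold the prize — ruled out; weight (1/5)·0 = 0 each.
The weights sum to 1/6.
So P(the cheque in envelope 2 | the presenter opened envelope 4 and envelope 5) = (1/30) / (1/6) = 1/5.

1/5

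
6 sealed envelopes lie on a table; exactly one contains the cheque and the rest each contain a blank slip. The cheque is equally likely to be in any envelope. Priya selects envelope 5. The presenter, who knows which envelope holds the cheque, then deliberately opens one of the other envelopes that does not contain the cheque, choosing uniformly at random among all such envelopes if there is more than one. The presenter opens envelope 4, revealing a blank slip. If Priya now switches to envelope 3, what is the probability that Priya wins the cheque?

5/24

Condition on the true location of the cheque.
If it is in any of envelopes 1, 2, 3, and 6 (prior 1/6 each): the presenter has 4 equally likely choices, so probability 1/4; weight (1/6)·(1/4) = 1/24 each.
If it is in envelope 4 (prior 1/6): the presenter opened envelope 4, so this case is ruled out; weight (1/6)·0 = 0.
If it is in envelope 5 (prior 1/6): the presenter has 5 equally likely choices, so probability 1/5; weight (1/6)·(1/5) = 1/30.
The weights sum to 1/5.
So P(the cheque in envelope 3 | the presenter opened envelope 4) = (1/24) / (1/5) = 5/24.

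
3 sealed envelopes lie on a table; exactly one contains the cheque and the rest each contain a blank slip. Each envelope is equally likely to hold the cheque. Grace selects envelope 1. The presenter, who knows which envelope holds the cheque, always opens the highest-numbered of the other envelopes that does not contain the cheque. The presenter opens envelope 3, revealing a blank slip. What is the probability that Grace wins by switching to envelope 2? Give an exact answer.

1/2

Condition on the true location of the cheque.
If it is in either of envelopes 1 and 2 (prior 1/3 each): envelope 3 is the highest-numbered option available, probability 1; weight (1/3)·1 = 1/3 each.
If it is in envelope 3 (prior 1/3): the presenter opened envelope 3, so this case is ruled out; weight (1/3)·0 = 0.
The weights sum to 2/3.
So P(the cheque in envelope 2 | the presenter opened envelope 3) = (1/3) / (2/3) = 1/2.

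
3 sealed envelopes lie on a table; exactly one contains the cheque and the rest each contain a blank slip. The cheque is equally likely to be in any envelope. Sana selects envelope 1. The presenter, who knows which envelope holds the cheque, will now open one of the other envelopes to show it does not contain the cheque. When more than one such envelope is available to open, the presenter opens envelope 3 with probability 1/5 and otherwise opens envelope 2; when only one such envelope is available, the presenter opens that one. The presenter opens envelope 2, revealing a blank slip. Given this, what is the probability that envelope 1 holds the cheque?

Apply Bayes' rule, conditioning on where the cheque actually is.
If it is in envelope 1 (prior 1/3): envelope 3 is available but not opened, probability 4/5; weight (1/3)·(4/5) = 4/15.
If it is in envelope 2 (prior 1/3): the presenter opened envelope 2, so this case is ruled out; weight (1/3)·0 = 0.
If it is in envelope 3 (prior 1/3): only envelope 2 is available, probability 1; weight (1/3)·1 = 1/3.
The weights sum to 3/5.
So P(the cheque in envelope 1 | the presenter opened envelope 2) = (4/15) / (3/5) = 4/9.

4/9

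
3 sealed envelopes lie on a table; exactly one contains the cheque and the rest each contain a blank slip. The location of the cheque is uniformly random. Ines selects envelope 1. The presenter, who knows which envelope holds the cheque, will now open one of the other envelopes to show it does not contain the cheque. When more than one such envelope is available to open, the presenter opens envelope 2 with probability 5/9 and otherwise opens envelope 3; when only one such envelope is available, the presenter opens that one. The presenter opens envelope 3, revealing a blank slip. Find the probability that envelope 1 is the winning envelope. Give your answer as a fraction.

Apply Bayes' rule, conditioning on where the cheque actually is.
If it is in envelope 1 (prior 1/3): envelope 2 is available but not opened, probability 4/9; weight (1/3)·(4/9) = 4/27.
If it is in envelope 2 (prior 1/3): only envelope 3 is available, probability 1; weight (1/3)·1 = 1/3.
If it is in envelope 3 (prior 1/3): the presenter opened envelope 3, so this case is ruled out; weight (1/3)·0 = 0.
The weights sum to 13/27.
So P(the cheque in envelope 1 | the presenter opened envelope 3) = (4/27) / (13/27) = 4/13.

4/13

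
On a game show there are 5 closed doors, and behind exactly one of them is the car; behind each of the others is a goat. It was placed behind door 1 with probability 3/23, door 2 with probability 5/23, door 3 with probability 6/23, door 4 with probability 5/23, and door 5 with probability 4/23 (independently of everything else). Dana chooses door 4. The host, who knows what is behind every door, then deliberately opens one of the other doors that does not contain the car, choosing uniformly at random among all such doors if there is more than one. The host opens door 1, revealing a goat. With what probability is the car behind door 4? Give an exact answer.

1/5

Condition on the true location of the car.
If it is behind door 1 (prior 3/23): the host opened door 1, so this case is ruled out; weight (3/23)·0 = 0.
If it is behind door 2 (prior 5/23): the host has 3 equally likely choices, so probability 1/3; weight (5/23)·(1/3) = 5/69.
If it is behind door 3 (prior 6/23): the host has 3 equally likely choices, so probability 1/3; weight (6/23)·(1/3) = 2/23.
If it is behind door 4 (prior 5/23): the host has 4 equally likely choices, so probability 1/4; weight (5/23)·(1/4) = 5/92.
If it is behind door 5 (prior 4/23): the host has 3 equally likely choices, so probability 1/3; weight (4/23)·(1/3) = 4/69.
The weights sum to 25/92.
So P(the car behind door 4 | the host opened door 1) = (5/92) / (25/92) = 1/5.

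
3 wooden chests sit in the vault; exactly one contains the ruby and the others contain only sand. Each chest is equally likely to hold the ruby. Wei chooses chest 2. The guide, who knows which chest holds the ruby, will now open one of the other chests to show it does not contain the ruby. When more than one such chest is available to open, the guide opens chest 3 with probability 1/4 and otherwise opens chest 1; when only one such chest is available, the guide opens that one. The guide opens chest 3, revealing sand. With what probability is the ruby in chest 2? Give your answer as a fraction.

Consider each possible location of the ruby in turn.
If it is in chest 1 (prior 1/3): only chest 3 is available, probability 1; weight (1/3)·1 = 1/3.
If it is in chest 2 (prior 1/3): chest 3 is available, opened with probability 1/4; weight (1/3)·(1/4) = 1/12.
If it is in chest 3 (prior 1/3): the guide opened chest 3, so this case is ruled out; weight (1/3)·0 = 0.
The weights sum to 5/12.
So P(the ruby in chest 2 | the guide opened chest 3) = (1/12) / (5/12) = 1/5.

1/5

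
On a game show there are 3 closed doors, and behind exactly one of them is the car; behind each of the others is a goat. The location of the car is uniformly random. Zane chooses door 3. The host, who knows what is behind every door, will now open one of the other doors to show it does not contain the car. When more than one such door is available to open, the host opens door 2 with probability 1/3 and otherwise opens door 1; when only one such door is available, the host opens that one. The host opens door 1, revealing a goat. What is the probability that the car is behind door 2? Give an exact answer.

Apply Bayes' rule, conditioning on where the car actually is.
If it is behind door 1 (prior 1/3): the host opened door 1, so this case is ruled out; weight (1/3)·0 = 0.
If it is behind door 2 (prior 1/3): only door 1 is available, probability 1; weight (1/3)·1 = 1/3.
If it is behind door 3 (prior 1/3): door 2 is available but not opened, probability 2/3; weight (1/3)·(2/3) = 2/9.
The weights sum to 5/9.
So P(the car behind door 2 | the host opened door 1) = (1/3) / (5/9) = 3/5.

3/5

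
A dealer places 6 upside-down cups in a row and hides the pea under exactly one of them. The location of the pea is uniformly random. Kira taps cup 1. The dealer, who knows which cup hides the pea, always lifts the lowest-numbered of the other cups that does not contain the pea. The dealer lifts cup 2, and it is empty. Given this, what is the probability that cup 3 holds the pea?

1/5

Apply Bayes' rule, conditioning on where the pea actually is.
If it is under any of cups 1, 3, 4, 5, and 6 (prior 1/6 each): cup 2 is the lowest-numbered option available, probability 1; weight (1/6)·1 = 1/6 each.
If it is under cup 2 (prior 1/6): the dealer opened cup 2, so this case is ruled out; weight (1/6)·0 = 0.
The weights sum to 5/6.
So P(the pea under cup 3 | the dealer opened cup 2) = (1/6) / (5/6) = 1/5.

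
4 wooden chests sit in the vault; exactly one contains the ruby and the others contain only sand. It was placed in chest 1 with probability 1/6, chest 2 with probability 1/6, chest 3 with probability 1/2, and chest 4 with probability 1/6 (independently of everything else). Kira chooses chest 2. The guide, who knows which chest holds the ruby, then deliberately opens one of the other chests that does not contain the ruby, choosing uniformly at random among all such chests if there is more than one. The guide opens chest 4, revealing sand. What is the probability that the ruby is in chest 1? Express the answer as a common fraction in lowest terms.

Consider each possible location of the ruby in turn.
If it is in chest 1 (prior 1/6): the guide has 2 equally likely choices, so probability 1/2; weight (1/6)·(1/2) = 1/12.
If it is in chest 2 (prior 1/6): the guide has 3 equally likely choices, so probability 1/3; weight (1/6)·(1/3) = 1/18.
If it is in chest 3 (prior 1/2): the guide has 2 equally likely choices, so probability 1/2; weight (1/2)·(1/2) = 1/4.
If it is in chest 4 (prior 1/6): the guide opened chest 4, so this case is ruled out; weight (1/6)·0 = 0.
The weights sum to 7/18.
So P(the ruby in chest 1 | the guide opened chest 4) = (1/12) / (7/18) = 3/14.

3/14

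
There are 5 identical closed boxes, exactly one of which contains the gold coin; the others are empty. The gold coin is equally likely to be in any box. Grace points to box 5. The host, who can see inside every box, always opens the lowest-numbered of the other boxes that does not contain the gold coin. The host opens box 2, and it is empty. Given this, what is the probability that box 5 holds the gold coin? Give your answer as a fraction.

Condition on the true location of the gold coin.
If it is in box 1 (prior 1/5): box 2 is the lowest-numbered option available, probability 1; weight (1/5)·1 = 1/5.
If it is in box 2 (prior 1/5): the host opened box 2, so this case is ruled out; weight (1/5)·0 = 0.
If it is in any of boxes 3, 4, and 5 (prior 1/5 each): the host would have opened box 1 instead, probability 0; weight (1/5)·0 = 0 each.
The weights sum to 1/5.
So P(the gold coin in box 5 | the host opened box 2) = 0 / (1/5) = 0.

0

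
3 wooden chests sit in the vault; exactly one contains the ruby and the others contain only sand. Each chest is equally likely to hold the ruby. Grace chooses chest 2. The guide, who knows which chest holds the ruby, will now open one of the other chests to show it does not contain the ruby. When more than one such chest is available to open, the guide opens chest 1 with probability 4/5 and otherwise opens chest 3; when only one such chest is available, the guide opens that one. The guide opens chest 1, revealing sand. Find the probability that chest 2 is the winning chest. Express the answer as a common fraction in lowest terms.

4/9

Condition on the true location of the ruby.
If it is in chest 1 (prior 1/3): the guide opened chest 1, so this case is ruled out; weight (1/3)·0 = 0.
If it is in chest 2 (prior 1/3): chest 1 is available, opened with probability 4/5; weight (1/3)·(4/5) = 4/15.
If it is in chest 3 (prior 1/3): only chest 1 is available, probability 1; weight (1/3)·1 = 1/3.
The weights sum to 3/5.
So P(the ruby in chest 2 | the guide opened chest 1) = (4/15) / (3/5) = 4/9.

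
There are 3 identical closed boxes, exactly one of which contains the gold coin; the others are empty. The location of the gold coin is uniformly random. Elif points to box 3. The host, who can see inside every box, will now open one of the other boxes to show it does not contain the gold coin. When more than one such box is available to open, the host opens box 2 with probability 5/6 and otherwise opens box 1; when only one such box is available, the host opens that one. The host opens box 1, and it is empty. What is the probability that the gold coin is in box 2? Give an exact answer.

Consider each possible location of the gold coin in turn.
If it is in box 1 (prior 1/3): the host opened box 1, so this case is ruled out; weight (1/3)·0 = 0.
If it is in box 2 (prior 1/3): only box 1 is available, probability 1; weight (1/3)·1 = 1/3.
If it is in box 3 (prior 1/3): box 2 is available but not opened, probability 1/6; weight (1/3)·(1/6) = 1/18.
The weights sum to 7/18.
So P(the gold coin in box 2 | the host opened box 1) = (1/3) / (7/18) = 6/7.

6/7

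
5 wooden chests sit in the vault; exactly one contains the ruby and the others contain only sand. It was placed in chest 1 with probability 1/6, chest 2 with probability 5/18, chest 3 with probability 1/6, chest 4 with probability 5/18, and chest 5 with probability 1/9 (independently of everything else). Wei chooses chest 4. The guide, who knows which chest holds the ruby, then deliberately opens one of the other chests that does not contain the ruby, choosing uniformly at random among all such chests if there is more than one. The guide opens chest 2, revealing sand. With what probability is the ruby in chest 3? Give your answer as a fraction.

12/47

Consider each possible location of the ruby in turn.
If it is in either of chests 1 and 3 (prior 1/6 each): the guide has 3 equally likely choices, so probability 1/3; weight (1/6)·(1/3) = 1/18 each.
If it is in chest 2 (prior 5/18): the guide opened chest 2, so this case is ruled out; weight (5/18)·0 = 0.
If it is in chest 4 (prior 5/18): the guide has 4 equally likely choices, so probability 1/4; weight (5/18)·(1/4) = 5/72.
If it is in chest 5 (prior 1/9): the guide has 3 equally likely choices, so probability 1/3; weight (1/9)·(1/3) = 1/27.
The weights sum to 47/216.
So P(the ruby in chest 3 | the guide opened chest 2) = (1/18) / (47/216) = 12/47.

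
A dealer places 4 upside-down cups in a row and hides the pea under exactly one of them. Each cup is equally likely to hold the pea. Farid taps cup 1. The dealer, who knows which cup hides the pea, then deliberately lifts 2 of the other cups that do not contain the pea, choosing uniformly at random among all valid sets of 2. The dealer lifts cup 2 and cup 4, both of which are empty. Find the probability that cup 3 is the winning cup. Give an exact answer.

Consider each possible location of the pea in turn.
If it is under cup 1 (prior 1/4): the dealer has 3 equally likely choices, so probability 1/3; weight (1/4)·(1/3) = 1/12.
If it is under either of cups 2 and 4 (prior 1/4 each): that cup was opened and seen not to hold the prize — ruled out; weight (1/4)·0 = 0 each.
If it is under cup 3 (prior 1/4): the dealer has no choice, probability 1; weight (1/4)·1 = 1/4.
The weights sum to 1/3.
So P(the pea under cup 3 | the dealer opened cup 2 and cup 4) = (1/4) / (1/3) = 3/4.

3/4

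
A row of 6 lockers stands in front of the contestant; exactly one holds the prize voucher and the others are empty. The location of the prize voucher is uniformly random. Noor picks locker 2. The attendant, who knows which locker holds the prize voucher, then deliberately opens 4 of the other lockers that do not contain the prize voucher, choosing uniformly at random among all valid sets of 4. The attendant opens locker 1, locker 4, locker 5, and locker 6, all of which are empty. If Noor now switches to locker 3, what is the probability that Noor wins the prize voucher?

5/6

Consider each possible location of the prize voucher in turn.
If it is in any of lockers 1, 4, 5, and 6 (prior 1/6 each): that locker was opened and seen not to hold the prize — ruled out; weight (1/6)·0 = 0 each.
If it is in locker 2 (prior 1/6): the attendant has 5 equally likely choices, so probability 1/5; weight (1/6)·(1/5) = 1/30.
If it is in locker 3 (prior 1/6): the attendant has no choice, probability 1; weight (1/6)·1 = 1/6.
The weights sum to 1/5.
So P(the prize voucher in locker 3 | the attendant opened locker 1, locker 4, locker 5, and locker 6) = (1/6) / (1/5) = 5/6.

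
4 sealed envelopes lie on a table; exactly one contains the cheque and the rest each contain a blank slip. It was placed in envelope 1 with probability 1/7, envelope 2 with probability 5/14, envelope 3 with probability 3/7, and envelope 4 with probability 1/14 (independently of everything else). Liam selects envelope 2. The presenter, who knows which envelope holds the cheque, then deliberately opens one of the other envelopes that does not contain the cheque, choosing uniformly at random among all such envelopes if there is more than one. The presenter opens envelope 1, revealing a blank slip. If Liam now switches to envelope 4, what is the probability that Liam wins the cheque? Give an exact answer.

Apply Bayes' rule, conditioning on where the cheque actually is.
If it is in envelope 1 (prior 1/7): the presenter opened envelope 1, so this case is ruled out; weight (1/7)·0 = 0.
If it is in envelope 2 (prior 5/14): the presenter has 3 equally likely choices, so probability 1/3; weight (5/14)·(1/3) = 5/42.
If it is in envelope 3 (prior 3/7): the presenter has 2 equally likely choices, so probability 1/2; weight (3/7)·(1/2) = 3/14.
If it is in envelope 4 (prior 1/14): the presenter has 2 equally likely choices, so probability 1/2; weight (1/14)·(1/2) = 1/28.
The weights sum to 31/84.
So P(the cheque in envelope 4 | the presenter opened envelope 1) = (1/28) / (31/84) = 3/31.

3/31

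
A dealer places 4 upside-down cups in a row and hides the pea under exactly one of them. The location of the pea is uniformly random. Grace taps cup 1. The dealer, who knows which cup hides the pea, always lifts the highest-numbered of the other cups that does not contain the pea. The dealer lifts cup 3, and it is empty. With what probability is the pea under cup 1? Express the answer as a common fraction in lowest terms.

0

Consider each possible location of the pea in turn.
If it is under either of cups 1 and 2 (prior 1/4 each): the dealer would have opened cup 4 instead, probability 0; weight (1/4)·0 = 0 each.
If it is under cup 3 (prior 1/4): the dealer opened cup 3, so this case is ruled out; weight (1/4)·0 = 0.
If it is under cup 4 (prior 1/4): cup 3 is the highest-numbered option available, probability 1; weight (1/4)·1 = 1/4.
The weights sum to 1/4.
So P(the pea under cup 1 | the dealer opened cup 3) = 0 / (1/4) = 0.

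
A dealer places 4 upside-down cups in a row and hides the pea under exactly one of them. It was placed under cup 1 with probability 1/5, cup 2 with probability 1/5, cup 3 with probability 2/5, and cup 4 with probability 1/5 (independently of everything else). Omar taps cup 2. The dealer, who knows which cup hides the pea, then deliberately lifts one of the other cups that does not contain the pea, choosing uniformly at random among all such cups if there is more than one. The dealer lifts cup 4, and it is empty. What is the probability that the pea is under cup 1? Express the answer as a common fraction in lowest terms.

Apply Bayes' rule, conditioning on where the pea actually is.
If it is under cup 1 (prior 1/5): the dealer has 2 equally likely choices, so probability 1/2; weight (1/5)·(1/2) = 1/10.
If it is under cup 2 (prior 1/5): the dealer has 3 equally likely choices, so probability 1/3; weight (1/5)·(1/3) = 1/15.
If it is under cup 3 (prior 2/5): the dealer has 2 equally likely choices, so probability 1/2; weight (2/5)·(1/2) = 1/5.
If it is under cup 4 (prior 1/5): the dealer opened cup 4, so this case is ruled out; weight (1/5)·0 = 0.
The weights sum to 11/30.
So P(the pea under cup 1 | the dealer opened cup 4) = (1/10) / (11/30) = 3/11.

3/11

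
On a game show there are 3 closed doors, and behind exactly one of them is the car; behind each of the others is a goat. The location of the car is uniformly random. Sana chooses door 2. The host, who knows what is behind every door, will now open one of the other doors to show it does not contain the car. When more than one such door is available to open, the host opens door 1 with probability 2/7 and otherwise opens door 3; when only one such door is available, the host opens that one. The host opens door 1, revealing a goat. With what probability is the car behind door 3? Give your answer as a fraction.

7/9

Apply Bayes' rule, conditioning on where the car actually is.
If it is behind door 1 (prior 1/3): the host opened door 1, so this case is ruled out; weight (1/3)·0 = 0.
If it is behind door 2 (prior 1/3): door 1 is available, opened with probability 2/7; weight (1/3)·(2/7) = 2/21.
If it is behind door 3 (prior 1/3): only door 1 is available, probability 1; weight (1/3)·1 = 1/3.
The weights sum to 3/7.
So P(the car behind door 3 | the host opened door 1) = (1/3) / (3/7) = 7/9.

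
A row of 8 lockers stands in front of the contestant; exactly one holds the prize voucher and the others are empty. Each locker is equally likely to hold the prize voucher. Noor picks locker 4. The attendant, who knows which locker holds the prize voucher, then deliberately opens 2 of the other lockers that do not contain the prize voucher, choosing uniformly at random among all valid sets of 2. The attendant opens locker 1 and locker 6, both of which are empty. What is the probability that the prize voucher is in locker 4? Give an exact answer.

1/8

Apply Bayes' rule, conditioning on where the prize voucher actually is.
If it is in either of lockers 1 and 6 (prior 1/8 each): that locker was opened and seen not to hold the prize — ruled out; weight (1/8)·0 = 0 each.
If it is in any of lockers 2, 3, 5, 7, and 8 (prior 1/8 each): the attendant has 15 equally likely choices, so probability 1/15; weight (1/8)·(1/15) = 1/120 each.
If it is in locker 4 (prior 1/8): the attendant has 21 equally likely choices, so probability 1/21; weight (1/8)·(1/21) = 1/168.
The weights sum to 1/21.
So P(the prize voucher in locker 4 | the attendant opened locker 1 and locker 6) = (1/168) / (1/21) = 1/8.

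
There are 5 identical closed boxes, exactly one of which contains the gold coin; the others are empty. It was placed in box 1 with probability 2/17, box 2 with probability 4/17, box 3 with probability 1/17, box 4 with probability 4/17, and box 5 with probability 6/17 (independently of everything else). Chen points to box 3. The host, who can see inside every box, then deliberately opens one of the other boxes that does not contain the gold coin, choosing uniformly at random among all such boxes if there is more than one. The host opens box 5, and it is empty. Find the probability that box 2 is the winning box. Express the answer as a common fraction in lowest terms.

16/43

Consider each possible location of the gold coin in turn.
If it is in box 1 (prior 2/17): the host has 3 equally likely choices, so probability 1/3; weight (2/17)·(1/3) = 2/51.
If it is in either of boxes 2 and 4 (prior 4/17 each): the host has 3 equally likely choices, so probability 1/3; weight (4/17)·(1/3) = 4/51 each.
If it is in box 3 (prior 1/17): the host has 4 equally likely choices, so probability 1/4; weight (1/17)·(1/4) = 1/68.
If it is in box 5 (prior 6/17): the host opened box 5, so this case is ruled out; weight (6/17)·0 = 0.
The weights sum to 43/204.
So P(the gold coin in box 2 | the host opened box 5) = (4/51) / (43/204) = 16/43.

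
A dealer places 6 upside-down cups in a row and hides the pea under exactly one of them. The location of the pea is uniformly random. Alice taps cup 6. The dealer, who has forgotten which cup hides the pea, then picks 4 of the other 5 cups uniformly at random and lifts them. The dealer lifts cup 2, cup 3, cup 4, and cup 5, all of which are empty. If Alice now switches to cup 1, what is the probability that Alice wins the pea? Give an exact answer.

Consider each possible location of the pea in turn.
If it is under either of cups 1 and 6 (prior 1/6 each): the dealer picks exactly this set with probability 1/5 regardless, and none is the prize; weight (1/6)·(1/5) = 1/30 each.
If it is under any of cups 2, 3, 4, and 5 (prior 1/6 each): that cup was opened and seen not to hold the prize — ruled out; weight (1/6)·0 = 0 each.
The weights sum to 1/15.
So P(the pea under cup 1 | the dealer opened cup 2, cup 3, cup 4, and cup 5) = (1/30) / (1/15) = 1/2.

1/2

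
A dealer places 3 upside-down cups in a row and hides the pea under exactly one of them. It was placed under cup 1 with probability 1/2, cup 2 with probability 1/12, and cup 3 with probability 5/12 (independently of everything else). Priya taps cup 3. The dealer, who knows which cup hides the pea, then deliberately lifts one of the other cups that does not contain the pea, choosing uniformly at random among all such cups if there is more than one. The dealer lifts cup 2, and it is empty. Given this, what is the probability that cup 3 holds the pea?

Condition on the true location of the pea.
If it is under cup 1 (prior 1/2): the dealer has no choice, probability 1; weight (1/2)·1 = 1/2.
If it is under cup 2 (prior 1/12): the dealer opened cup 2, so this case is ruled out; weight (1/12)·0 = 0.
If it is under cup 3 (prior 5/12): the dealer has 2 equally likely choices, so probability 1/2; weight (5/12)·(1/2) = 5/24.
The weights sum to 17/24.
So P(the pea under cup 3 | the dealer opened cup 2) = (5/24) / (17/24) = 5/17.

5/17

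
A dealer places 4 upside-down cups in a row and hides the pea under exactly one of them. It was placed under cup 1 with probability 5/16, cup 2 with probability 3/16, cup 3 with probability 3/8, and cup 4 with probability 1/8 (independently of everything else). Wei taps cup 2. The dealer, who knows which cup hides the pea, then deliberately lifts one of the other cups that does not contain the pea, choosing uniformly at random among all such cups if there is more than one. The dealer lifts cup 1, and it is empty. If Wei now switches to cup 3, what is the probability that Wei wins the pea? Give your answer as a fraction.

Consider each possible location of the pea in turn.
If it is under cup 1 (prior 5/16): the dealer opened cup 1, so this case is ruled out; weight (5/16)·0 = 0.
If it is under cup 2 (prior 3/16): the dealer has 3 equally likely choices, so probability 1/3; weight (3/16)·(1/3) = 1/16.
If it is under cup 3 (prior 3/8): the dealer has 2 equally likely choices, so probability 1/2; weight (3/8)·(1/2) = 3/16.
If it is under cup 4 (prior 1/8): the dealer has 2 equally likely choices, so probability 1/2; weight (1/8)·(1/2) = 1/16.
The weights sum to 5/16.
So P(the pea under cup 3 | the dealer opened cup 1) = (3/16) / (5/16) = 3/5.

3/5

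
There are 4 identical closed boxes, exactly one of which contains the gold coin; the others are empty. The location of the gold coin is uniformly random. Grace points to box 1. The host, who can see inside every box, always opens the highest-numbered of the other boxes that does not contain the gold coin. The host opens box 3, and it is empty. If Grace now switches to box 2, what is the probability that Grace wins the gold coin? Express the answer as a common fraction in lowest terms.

Consider each possible location of the gold coin in turn.
If it is in either of boxes 1 and 2 (prior 1/4 each): the host would have opened box 4 instead, probability 0; weight (1/4)·0 = 0 each.
If it is in box 3 (prior 1/4): the host opened box 3, so this case is ruled out; weight (1/4)·0 = 0.
If it is in box 4 (prior 1/4): box 3 is the highest-numbered option available, probability 1; weight (1/4)·1 = 1/4.
The weights sum to 1/4.
So P(the gold coin in box 2 | the host opened box 3) = 0 / (1/4) = 0.

0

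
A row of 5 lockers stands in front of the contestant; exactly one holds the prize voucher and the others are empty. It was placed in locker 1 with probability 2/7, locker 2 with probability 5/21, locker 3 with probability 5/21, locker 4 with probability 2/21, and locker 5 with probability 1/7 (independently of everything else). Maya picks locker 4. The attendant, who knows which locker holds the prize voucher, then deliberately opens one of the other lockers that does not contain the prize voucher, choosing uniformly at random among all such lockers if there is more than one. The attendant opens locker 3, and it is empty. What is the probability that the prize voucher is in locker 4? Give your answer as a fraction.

3/31

Apply Bayes' rule, conditioning on where the prize voucher actually is.
If it is in locker 1 (prior 2/7): the attendant has 3 equally likely choices, so probability 1/3; weight (2/7)·(1/3) = 2/21.
If it is in locker 2 (prior 5/21): the attendant has 3 equally likely choices, so probability 1/3; weight (5/21)·(1/3) = 5/63.
If it is in locker 3 (prior 5/21): the attendant opened locker 3, so this case is ruled out; weight (5/21)·0 = 0.
If it is in locker 4 (prior 2/21): the attendant has 4 equally likely choices, so probability 1/4; weight (2/21)·(1/4) = 1/42.
If it is in locker 5 (prior 1/7): the attendant has 3 equally likely choices, so probability 1/3; weight (1/7)·(1/3) = 1/21.
The weights sum to 31/126.
So P(the prize voucher in locker 4 | the attendant opened locker 3) = (1/42) / (31/126) = 3/31.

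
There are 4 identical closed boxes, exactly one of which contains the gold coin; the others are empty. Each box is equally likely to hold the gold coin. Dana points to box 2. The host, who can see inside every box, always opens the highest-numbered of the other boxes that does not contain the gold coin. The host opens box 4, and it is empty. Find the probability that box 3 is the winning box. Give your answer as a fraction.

Apply Bayes' rule, conditioning on where the gold coin actually is.
If it is in any of boxes 1, 2, and 3 (prior 1/4 each): box 4 is the highest-numbered option available, probability 1; weight (1/4)·1 = 1/4 each.
If it is in box 4 (prior 1/4): the host opened box 4, so this case is ruled out; weight (1/4)·0 = 0.
The weights sum to 3/4.
So P(the gold coin in box 3 | the host opened box 4) = (1/4) / (3/4) = 1/3.

1/3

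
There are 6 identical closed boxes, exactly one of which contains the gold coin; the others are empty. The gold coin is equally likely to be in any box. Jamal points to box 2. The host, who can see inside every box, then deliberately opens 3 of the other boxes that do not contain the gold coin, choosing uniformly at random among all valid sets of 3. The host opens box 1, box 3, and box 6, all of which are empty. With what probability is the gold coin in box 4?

5/12

Condition on the true location of the gold coin.
If it is in any of boxes 1, 3, and 6 (prior 1/6 each): that box was opened and seen not to hold the prize — ruled out; weight (1/6)·0 = 0 each.
If it is in box 2 (prior 1/6): the host has 10 equally likely choices, so probability 1/10; weight (1/6)·(1/10) = 1/60.
If it is in either of boxes 4 and 5 (prior 1/6 each): the host has 4 equally likely choices, so probability 1/4; weight (1/6)·(1/4) = 1/24 each.
The weights sum to 1/10.
So P(the gold coin in box 4 | the host opened box 1, box 3, and box 6) = (1/24) / (1/10) = 5/12.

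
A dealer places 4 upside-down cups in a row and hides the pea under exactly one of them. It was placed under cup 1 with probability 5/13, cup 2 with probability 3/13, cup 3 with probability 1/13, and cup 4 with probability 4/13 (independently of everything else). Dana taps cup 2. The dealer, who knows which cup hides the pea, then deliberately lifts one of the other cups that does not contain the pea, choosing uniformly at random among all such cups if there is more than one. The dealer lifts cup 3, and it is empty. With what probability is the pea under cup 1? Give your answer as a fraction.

5/11

Condition on the true location of the pea.
If it is under cup 1 (prior 5/13): the dealer has 2 equally likely choices, so probability 1/2; weight (5/13)·(1/2) = 5/26.
If it is under cup 2 (prior 3/13): the dealer has 3 equally likely choices, so probability 1/3; weight (3/13)·(1/3) = 1/13.
If it is under cup 3 (prior 1/13): the dealer opened cup 3, so this case is ruled out; weight (1/13)·0 = 0.
If it is under cup 4 (prior 4/13): the dealer has 2 equally likely choices, so probability 1/2; weight (4/13)·(1/2) = 2/13.
The weights sum to 11/26.
So P(the pea under cup 1 | the dealer opened cup 3) = (5/26) / (11/26) = 5/11.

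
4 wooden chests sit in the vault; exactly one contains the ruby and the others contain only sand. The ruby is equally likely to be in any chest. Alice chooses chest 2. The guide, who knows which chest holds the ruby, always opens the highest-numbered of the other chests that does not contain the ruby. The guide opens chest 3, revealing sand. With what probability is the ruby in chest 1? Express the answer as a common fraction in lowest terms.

Apply Bayes' rule, conditioning on where the ruby actually is.
If it is in either of chests 1 and 2 (prior 1/4 each): the guide would have opened chest 4 instead, probability 0; weight (1/4)·0 = 0 each.
If it is in chest 3 (prior 1/4): the guide opened chest 3, so this case is ruled out; weight (1/4)·0 = 0.
If it is in chest 4 (prior 1/4): chest 3 is the highest-numbered option available, probability 1; weight (1/4)·1 = 1/4.
The weights sum to 1/4.
So P(the ruby in chest 1 | the guide opened chest 3) = 0 / (1/4) = 0.

0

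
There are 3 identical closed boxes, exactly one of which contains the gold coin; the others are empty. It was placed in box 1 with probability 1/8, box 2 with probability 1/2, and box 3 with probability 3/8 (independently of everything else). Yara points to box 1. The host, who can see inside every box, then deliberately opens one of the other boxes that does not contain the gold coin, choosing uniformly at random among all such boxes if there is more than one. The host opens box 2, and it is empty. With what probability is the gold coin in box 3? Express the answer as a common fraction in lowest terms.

6/7

Consider each possible location of the gold coin in turn.
If it is in box 1 (prior 1/8): the host has 2 equally likely choices, so probability 1/2; weight (1/8)·(1/2) = 1/16.
If it is in box 2 (prior 1/2): the host opened box 2, so this case is ruled out; weight (1/2)·0 = 0.
If it is in box 3 (prior 3/8): the host has no choice, probability 1; weight (3/8)·1 = 3/8.
The weights sum to 7/16.
So P(the gold coin in box 3 | the host opened box 2) = (3/8) / (7/16) = 6/7.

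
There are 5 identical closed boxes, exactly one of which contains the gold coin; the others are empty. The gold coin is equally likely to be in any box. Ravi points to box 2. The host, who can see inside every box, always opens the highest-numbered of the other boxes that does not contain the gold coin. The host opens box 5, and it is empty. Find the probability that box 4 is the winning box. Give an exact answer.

1/4

Apply Bayes' rule, conditioning on where the gold coin actually is.
If it is in any of boxes 1, 2, 3, and 4 (prior 1/5 each): box 5 is the highest-numbered option available, probability 1; weight (1/5)·1 = 1/5 each.
If it is in box 5 (prior 1/5): the host opened box 5, so this case is ruled out; weight (1/5)·0 = 0.
The weights sum to 4/5.
So P(the gold coin in box 4 | the host opened box 5) = (1/5) / (4/5) = 1/4.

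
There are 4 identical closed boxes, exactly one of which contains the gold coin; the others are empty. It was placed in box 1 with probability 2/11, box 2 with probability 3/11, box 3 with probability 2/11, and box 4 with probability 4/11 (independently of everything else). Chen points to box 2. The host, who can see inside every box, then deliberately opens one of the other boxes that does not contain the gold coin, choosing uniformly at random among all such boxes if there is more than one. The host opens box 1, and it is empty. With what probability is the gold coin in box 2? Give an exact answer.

1/4

Consider each possible location of the gold coin in turn.
If it is in box 1 (prior 2/11): the host opened box 1, so this case is ruled out; weight (2/11)·0 = 0.
If it is in box 2 (prior 3/11): the host has 3 equally likely choices, so probability 1/3; weight (3/11)·(1/3) = 1/11.
If it is in box 3 (prior 2/11): the host has 2 equally likely choices, so probability 1/2; weight (2/11)·(1/2) = 1/11.
If it is in box 4 (prior 4/11): the host has 2 equally likely choices, so probability 1/2; weight (4/11)·(1/2) = 2/11.
The weights sum to 4/11.
So P(the gold coin in box 2 | the host opened box 1) = (1/11) / (4/11) = 1/4.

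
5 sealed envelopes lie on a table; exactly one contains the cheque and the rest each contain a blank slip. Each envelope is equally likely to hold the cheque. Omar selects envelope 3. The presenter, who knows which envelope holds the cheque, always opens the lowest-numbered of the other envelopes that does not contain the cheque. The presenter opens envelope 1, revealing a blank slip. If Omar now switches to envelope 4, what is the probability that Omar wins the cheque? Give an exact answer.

Apply Bayes' rule, conditioning on where the cheque actually is.
If it is in envelope 1 (prior 1/5): the presenter opened envelope 1, so this case is ruled out; weight (1/5)·0 = 0.
If it is in any of envelopes 2, 3, 4, and 5 (prior 1/5 each): envelope 1 is the lowest-numbered option available, probability 1; weight (1/5)·1 = 1/5 each.
The weights sum to 4/5.
So P(the cheque in envelope 4 | the presenter opened envelope 1) = (1/5) / (4/5) = 1/4.

1/4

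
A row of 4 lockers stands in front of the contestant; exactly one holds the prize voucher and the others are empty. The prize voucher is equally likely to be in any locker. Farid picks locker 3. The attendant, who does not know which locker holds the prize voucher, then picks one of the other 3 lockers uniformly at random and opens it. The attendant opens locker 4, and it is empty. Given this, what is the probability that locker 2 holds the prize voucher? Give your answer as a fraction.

Consider each possible location of the prize voucher in turn.
If it is in any of lockers 1, 2, and 3 (prior 1/4 each): the attendant picks locker 4 with probability 1/3 regardless, and it is not the prize; weight (1/4)·(1/3) = 1/12 each.
If it is in locker 4 (prior 1/4): the attendant opened locker 4, so this case is ruled out; weight (1/4)·0 = 0.
The weights sum to 1/4.
So P(the prize voucher in locker 2 | the attendant opened locker 4) = (1/12) / (1/4) = 1/3.

1/3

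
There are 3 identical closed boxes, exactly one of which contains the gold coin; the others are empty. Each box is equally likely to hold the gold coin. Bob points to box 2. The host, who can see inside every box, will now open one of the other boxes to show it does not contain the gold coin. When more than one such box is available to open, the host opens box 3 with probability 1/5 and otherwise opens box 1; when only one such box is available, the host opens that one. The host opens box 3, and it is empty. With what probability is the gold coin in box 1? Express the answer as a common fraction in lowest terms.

Condition on the true location of the gold coin.
If it is in box 1 (prior 1/3): only box 3 is available, probability 1; weight (1/3)·1 = 1/3.
If it is in box 2 (prior 1/3): box 3 is available, opened with probability 1/5; weight (1/3)·(1/5) = 1/15.
If it is in box 3 (prior 1/3): the host opened box 3, so this case is ruled out; weight (1/3)·0 = 0.
The weights sum to 2/5.
So P(the gold coin in box 1 | the host opened box 3) = (1/3) / (2/5) = 5/6.

5/6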